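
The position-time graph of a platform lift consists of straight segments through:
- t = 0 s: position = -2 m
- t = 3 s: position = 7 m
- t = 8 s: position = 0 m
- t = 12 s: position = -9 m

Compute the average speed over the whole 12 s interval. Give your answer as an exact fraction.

Average speed = (total path length)/(elapsed time); on a piecewise-linear x-t graph the path length is Σ|Δx|.
0–3 s: |Δx| = |7 − -2| = 9 m
3–8 s: |Δx| = |0 − 7| = 7 m
8–12 s: |Δx| = |-9 − 0| = 9 m
Total path = 25 m; average speed = 25/12 = 25/12 m/s.

25/12 m/s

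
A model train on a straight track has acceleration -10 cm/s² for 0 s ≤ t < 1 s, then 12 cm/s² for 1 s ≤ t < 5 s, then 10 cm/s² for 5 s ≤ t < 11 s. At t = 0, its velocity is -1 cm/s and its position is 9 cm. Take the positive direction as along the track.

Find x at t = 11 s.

457 cm

On each constant-a segment, Δv = aΔt and Δx = v₀Δt + ½aΔt²; chain segment to segment.
0–1 s: v starts -1 cm/s; Δx = -1·1 + ½·-10·1² = -6 cm; v ends -11 cm/s.
1–5 s: v starts -11 cm/s; Δx = -11·4 + ½·12·4² = 52 cm; v ends 37 cm/s.
5–11 s: v starts 37 cm/s; Δx = 37·6 + ½·10·6² = 402 cm; v ends 97 cm/s.
x(11) = 9 + Σ Δx = 457 cm.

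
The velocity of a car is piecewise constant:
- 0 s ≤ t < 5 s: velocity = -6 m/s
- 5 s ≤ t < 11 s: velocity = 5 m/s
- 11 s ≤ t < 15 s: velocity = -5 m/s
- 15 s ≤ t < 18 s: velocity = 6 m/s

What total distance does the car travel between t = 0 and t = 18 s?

Distance (not displacement) is the total path length: add the absolute areas under v-t.
0–5 s: |-6| × 5 = 30 m
5–11 s: |5| × 6 = 30 m
11–15 s: |-5| × 4 = 20 m
15–18 s: |6| × 3 = 18 m
Total distance = 98 m

98 m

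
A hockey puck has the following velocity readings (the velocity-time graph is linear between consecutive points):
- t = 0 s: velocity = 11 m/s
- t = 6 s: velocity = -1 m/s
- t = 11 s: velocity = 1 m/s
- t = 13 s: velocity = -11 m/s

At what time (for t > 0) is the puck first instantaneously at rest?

v changes sign on 0–6 s (from 11 to -1); the graph is linear there, so v = 0 at t = 0 + (-11)·(6 − 0)/(-1 − 11) = 5.5 s.

t = 5.5 s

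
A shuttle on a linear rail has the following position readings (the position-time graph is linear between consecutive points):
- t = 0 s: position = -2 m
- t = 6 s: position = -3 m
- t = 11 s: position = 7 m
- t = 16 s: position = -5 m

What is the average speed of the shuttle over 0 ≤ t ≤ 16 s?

1.4375 m/s

Average speed = (total path length)/(elapsed time); on a piecewise-linear x-t graph the path length is Σ|Δx|.
0–6 s: |Δx| = |-3 − -2| = 1 m
6–11 s: |Δx| = |7 − -3| = 10 m
11–16 s: |Δx| = |-5 − 7| = 12 m
Total path = 23 m; average speed = 23/16 = 1.4375 m/s.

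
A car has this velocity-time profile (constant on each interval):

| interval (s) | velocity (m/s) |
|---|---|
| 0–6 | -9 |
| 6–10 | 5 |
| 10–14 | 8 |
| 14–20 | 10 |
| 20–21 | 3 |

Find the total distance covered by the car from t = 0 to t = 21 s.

Total distance travelled is ∫|v| dt — sum the magnitudes of each area piece.
0–6 s: |-9| × 6 = 54 m
6–10 s: |5| × 4 = 20 m
10–14 s: |8| × 4 = 32 m
14–20 s: |10| × 6 = 60 m
20–21 s: |3| × 1 = 3 m
Total distance = 169 m

169 m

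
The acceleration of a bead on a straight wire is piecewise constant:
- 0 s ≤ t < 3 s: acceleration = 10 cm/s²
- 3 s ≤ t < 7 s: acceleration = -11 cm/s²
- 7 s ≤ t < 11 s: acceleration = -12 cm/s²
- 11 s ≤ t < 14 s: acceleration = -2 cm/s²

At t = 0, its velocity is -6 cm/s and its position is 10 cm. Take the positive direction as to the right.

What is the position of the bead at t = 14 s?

-344 cm

On each constant-a segment, Δv = aΔt and Δx = v₀Δt + ½aΔt²; chain segment to segment.
0–3 s: v starts -6 cm/s; Δx = -6·3 + ½·10·3² = 27 cm; v ends 24 cm/s.
3–7 s: v starts 24 cm/s; Δx = 24·4 + ½·-11·4² = 8 cm; v ends -20 cm/s.
7–11 s: v starts -20 cm/s; Δx = -20·4 + ½·-12·4² = -176 cm; v ends -68 cm/s.
11–14 s: v starts -68 cm/s; Δx = -68·3 + ½·-2·3² = -213 cm; v ends -74 cm/s.
x(14) = 10 + Σ Δx = -344 cm.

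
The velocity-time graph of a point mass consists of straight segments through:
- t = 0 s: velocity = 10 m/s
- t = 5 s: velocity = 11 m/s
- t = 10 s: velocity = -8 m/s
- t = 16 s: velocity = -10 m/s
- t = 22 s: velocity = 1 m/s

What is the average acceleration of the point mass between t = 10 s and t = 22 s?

Average acceleration = Δv/Δt = (1 − -8)/(22 − 10) = 0.75 m/s².

0.75 m/s²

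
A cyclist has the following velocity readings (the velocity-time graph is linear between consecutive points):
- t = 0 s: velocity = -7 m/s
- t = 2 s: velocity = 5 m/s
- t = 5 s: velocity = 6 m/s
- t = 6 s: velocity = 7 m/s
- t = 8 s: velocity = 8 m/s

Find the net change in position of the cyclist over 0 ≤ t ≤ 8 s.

36 m

Displacement is the signed area under the v-t curve.
0–2 s: ½(-7 + 5)(2) = -2 m
2–5 s: ½(5 + 6)(3) = 16.5 m
5–6 s: ½(6 + 7)(1) = 6.5 m
6–8 s: ½(7 + 8)(2) = 15 m
Net displacement = 36 m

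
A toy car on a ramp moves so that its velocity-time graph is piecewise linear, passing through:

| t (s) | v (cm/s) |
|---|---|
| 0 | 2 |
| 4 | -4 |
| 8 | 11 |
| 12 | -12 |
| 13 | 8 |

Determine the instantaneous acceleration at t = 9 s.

Acceleration is the slope of the v-t graph on 8–12 s: (-12 − 11)/(12 − 8) = -5.75 cm/s².

-5.75 cm/s²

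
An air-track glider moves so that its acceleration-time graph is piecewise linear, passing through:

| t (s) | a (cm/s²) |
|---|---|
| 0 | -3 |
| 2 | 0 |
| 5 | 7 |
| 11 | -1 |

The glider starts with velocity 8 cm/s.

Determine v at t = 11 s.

Δv equals the area under the a-t graph; then v = v₀ + Δv.
0–2 s: ½(-3 + 0)(2) = -3 cm/s
2–5 s: ½(0 + 7)(3) = 10.5 cm/s
5–11 s: ½(7 + -1)(6) = 18 cm/s
Δv = 25.5 cm/s, so v(11) = 8 + (25.5) = 33.5 cm/s.

33.5 cm/s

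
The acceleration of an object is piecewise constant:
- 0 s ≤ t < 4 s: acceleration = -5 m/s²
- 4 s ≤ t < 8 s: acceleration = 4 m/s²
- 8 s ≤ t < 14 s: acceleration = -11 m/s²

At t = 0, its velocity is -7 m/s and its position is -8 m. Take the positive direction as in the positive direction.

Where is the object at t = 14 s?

-416 m

On each constant-a segment, Δv = aΔt and Δx = v₀Δt + ½aΔt²; chain segment to segment.
0–4 s: v starts -7 m/s; Δx = -7·4 + ½·-5·4² = -68 m; v ends -27 m/s.
4–8 s: v starts -27 m/s; Δx = -27·4 + ½·4·4² = -76 m; v ends -11 m/s.
8–14 s: v starts -11 m/s; Δx = -11·6 + ½·-11·6² = -264 m; v ends -77 m/s.
x(14) = -8 + Σ Δx = -416 m.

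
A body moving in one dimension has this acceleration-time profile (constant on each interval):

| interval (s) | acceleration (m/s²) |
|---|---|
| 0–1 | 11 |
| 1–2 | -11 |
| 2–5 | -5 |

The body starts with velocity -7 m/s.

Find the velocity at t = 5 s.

Δv equals the area under the a-t graph; then v = v₀ + Δv.
0–1 s: 11 × 1 = 11 m/s
1–2 s: -11 × 1 = -11 m/s
2–5 s: -5 × 3 = -15 m/s
Δv = -15 m/s, so v(5) = -7 + (-15) = -22 m/s.

-22 m/s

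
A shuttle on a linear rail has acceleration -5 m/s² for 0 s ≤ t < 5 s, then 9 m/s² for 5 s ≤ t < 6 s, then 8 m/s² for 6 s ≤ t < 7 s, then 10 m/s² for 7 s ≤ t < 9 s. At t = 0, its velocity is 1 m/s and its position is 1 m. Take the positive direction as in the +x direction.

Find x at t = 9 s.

On each constant-a segment, Δv = aΔt and Δx = v₀Δt + ½aΔt²; chain segment to segment.
0–5 s: v starts 1 m/s; Δx = 1·5 + ½·-5·5² = -57.5 m; v ends -24 m/s.
5–6 s: v starts -24 m/s; Δx = -24·1 + ½·9·1² = -19.5 m; v ends -15 m/s.
6–7 s: v starts -15 m/s; Δx = -15·1 + ½·8·1² = -11 m; v ends -7 m/s.
7–9 s: v starts -7 m/s; Δx = -7·2 + ½·10·2² = 6 m; v ends 13 m/s.
x(9) = 1 + Σ Δx = -81 m.

-81 m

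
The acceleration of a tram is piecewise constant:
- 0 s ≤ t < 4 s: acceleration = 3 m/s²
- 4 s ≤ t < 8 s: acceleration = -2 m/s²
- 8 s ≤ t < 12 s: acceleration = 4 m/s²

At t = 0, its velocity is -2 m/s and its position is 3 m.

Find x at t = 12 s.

83 m

On each constant-a segment, Δv = aΔt and Δx = v₀Δt + ½aΔt²; chain segment to segment.
0–4 s: v starts -2 m/s; Δx = -2·4 + ½·3·4² = 16 m; v ends 10 m/s.
4–8 s: v starts 10 m/s; Δx = 10·4 + ½·-2·4² = 24 m; v ends 2 m/s.
8–12 s: v starts 2 m/s; Δx = 2·4 + ½·4·4² = 40 m; v ends 18 m/s.
x(12) = 3 + Σ Δx = 83 m.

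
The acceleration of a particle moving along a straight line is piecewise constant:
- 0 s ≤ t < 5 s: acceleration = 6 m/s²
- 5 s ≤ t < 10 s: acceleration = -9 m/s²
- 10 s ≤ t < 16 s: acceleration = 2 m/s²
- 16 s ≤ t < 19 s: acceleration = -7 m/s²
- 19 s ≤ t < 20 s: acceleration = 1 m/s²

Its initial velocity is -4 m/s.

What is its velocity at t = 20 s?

Δv equals the area under the a-t graph; then v = v₀ + Δv.
0–5 s: 6 × 5 = 30 m/s
5–10 s: -9 × 5 = -45 m/s
10–16 s: 2 × 6 = 12 m/s
16–19 s: -7 × 3 = -21 m/s
19–20 s: 1 × 1 = 1 m/s
Δv = -23 m/s, so v(20) = -4 + (-23) = -27 m/s.

-27 m/s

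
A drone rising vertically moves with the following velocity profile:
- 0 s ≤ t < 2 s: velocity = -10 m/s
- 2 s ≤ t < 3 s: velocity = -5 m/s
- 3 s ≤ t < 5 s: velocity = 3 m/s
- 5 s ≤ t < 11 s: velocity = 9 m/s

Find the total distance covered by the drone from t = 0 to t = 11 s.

Distance (not displacement) is the total path length: add the absolute areas under v-t.
0–2 s: |-10| × 2 = 20 m
2–3 s: |-5| × 1 = 5 m
3–5 s: |3| × 2 = 6 m
5–11 s: |9| × 6 = 54 m
Total distance = 85 m

85 m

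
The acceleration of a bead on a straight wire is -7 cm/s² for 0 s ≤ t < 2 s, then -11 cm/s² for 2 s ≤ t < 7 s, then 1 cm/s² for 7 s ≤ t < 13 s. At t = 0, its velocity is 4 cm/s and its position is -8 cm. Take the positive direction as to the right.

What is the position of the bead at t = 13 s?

-573.5 cm

On each constant-a segment, Δv = aΔt and Δx = v₀Δt + ½aΔt²; chain segment to segment.
0–2 s: v starts 4 cm/s; Δx = 4·2 + ½·-7·2² = -6 cm; v ends -10 cm/s.
2–7 s: v starts -10 cm/s; Δx = -10·5 + ½·-11·5² = -187.5 cm; v ends -65 cm/s.
7–13 s: v starts -65 cm/s; Δx = -65·6 + ½·1·6² = -372 cm; v ends -59 cm/s.
x(13) = -8 + Σ Δx = -573.5 cm.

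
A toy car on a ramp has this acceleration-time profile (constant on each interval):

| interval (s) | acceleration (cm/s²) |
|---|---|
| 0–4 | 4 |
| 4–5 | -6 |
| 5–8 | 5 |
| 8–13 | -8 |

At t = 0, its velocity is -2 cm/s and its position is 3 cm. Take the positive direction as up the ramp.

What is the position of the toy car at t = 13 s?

99.5 cm

On each constant-a segment, Δv = aΔt and Δx = v₀Δt + ½aΔt²; chain segment to segment.
0–4 s: v starts -2 cm/s; Δx = -2·4 + ½·4·4² = 24 cm; v ends 14 cm/s.
4–5 s: v starts 14 cm/s; Δx = 14·1 + ½·-6·1² = 11 cm; v ends 8 cm/s.
5–8 s: v starts 8 cm/s; Δx = 8·3 + ½·5·3² = 46.5 cm; v ends 23 cm/s.
8–13 s: v starts 23 cm/s; Δx = 23·5 + ½·-8·5² = 15 cm; v ends -17 cm/s.
x(13) = 3 + Σ Δx = 99.5 cm.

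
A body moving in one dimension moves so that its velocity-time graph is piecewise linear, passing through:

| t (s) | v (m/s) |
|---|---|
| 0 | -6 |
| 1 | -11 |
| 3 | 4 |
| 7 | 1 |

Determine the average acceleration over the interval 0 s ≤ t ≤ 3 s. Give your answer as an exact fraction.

Average acceleration = Δv/Δt = (4 − -6)/(3 − 0) = 10/3 m/s².

10/3 m/s²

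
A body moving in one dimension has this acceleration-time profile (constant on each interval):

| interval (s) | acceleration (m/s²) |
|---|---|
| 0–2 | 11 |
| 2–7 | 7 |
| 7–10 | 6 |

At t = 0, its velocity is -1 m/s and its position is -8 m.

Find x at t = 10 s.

On each constant-a segment, Δv = aΔt and Δx = v₀Δt + ½aΔt²; chain segment to segment.
0–2 s: v starts -1 m/s; Δx = -1·2 + ½·11·2² = 20 m; v ends 21 m/s.
2–7 s: v starts 21 m/s; Δx = 21·5 + ½·7·5² = 192.5 m; v ends 56 m/s.
7–10 s: v starts 56 m/s; Δx = 56·3 + ½·6·3² = 195 m; v ends 74 m/s.
x(10) = -8 + Σ Δx = 399.5 m.

399.5 m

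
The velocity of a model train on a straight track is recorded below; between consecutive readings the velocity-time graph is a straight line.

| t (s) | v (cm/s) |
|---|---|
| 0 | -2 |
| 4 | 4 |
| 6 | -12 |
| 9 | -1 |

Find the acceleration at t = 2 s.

Acceleration is the slope of the v-t graph on 0–4 s: (4 − -2)/(4 − 0) = 1.5 cm/s².

1.5 cm/s²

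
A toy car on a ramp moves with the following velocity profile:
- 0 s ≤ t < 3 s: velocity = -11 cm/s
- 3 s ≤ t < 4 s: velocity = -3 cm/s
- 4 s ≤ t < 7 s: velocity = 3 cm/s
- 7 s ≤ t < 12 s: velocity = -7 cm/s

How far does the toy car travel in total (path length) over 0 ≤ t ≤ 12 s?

Total distance travelled is ∫|v| dt — sum the magnitudes of each area piece.
0–3 s: |-11| × 3 = 33 cm
3–4 s: |-3| × 1 = 3 cm
4–7 s: |3| × 3 = 9 cm
7–12 s: |-7| × 5 = 35 cm
Total distance = 80 cm

80 cm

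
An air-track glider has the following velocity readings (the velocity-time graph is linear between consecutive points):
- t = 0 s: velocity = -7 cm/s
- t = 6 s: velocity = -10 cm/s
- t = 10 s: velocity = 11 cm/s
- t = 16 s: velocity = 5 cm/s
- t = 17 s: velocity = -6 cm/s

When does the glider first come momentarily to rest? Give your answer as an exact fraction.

t = 166/21 s

v changes sign on 6–10 s (from -10 to 11); the graph is linear there, so v = 0 at t = 6 + (10)·(10 − 6)/(11 − -10) = 166/21 s.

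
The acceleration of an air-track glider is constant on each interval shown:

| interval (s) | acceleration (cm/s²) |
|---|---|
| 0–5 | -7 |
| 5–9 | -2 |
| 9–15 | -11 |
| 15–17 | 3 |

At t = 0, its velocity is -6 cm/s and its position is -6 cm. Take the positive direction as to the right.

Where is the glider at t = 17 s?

-1019.5 cm

On each constant-a segment, Δv = aΔt and Δx = v₀Δt + ½aΔt²; chain segment to segment.
0–5 s: v starts -6 cm/s; Δx = -6·5 + ½·-7·5² = -117.5 cm; v ends -41 cm/s.
5–9 s: v starts -41 cm/s; Δx = -41·4 + ½·-2·4² = -180 cm; v ends -49 cm/s.
9–15 s: v starts -49 cm/s; Δx = -49·6 + ½·-11·6² = -492 cm; v ends -115 cm/s.
15–17 s: v starts -115 cm/s; Δx = -115·2 + ½·3·2² = -224 cm; v ends -109 cm/s.
x(17) = -6 + Σ Δx = -1019.5 cm.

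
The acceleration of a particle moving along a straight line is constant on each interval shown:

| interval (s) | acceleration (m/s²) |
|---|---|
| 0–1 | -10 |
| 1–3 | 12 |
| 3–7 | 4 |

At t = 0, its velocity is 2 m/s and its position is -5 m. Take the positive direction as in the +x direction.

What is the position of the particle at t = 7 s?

On each constant-a segment, Δv = aΔt and Δx = v₀Δt + ½aΔt²; chain segment to segment.
0–1 s: v starts 2 m/s; Δx = 2·1 + ½·-10·1² = -3 m; v ends -8 m/s.
1–3 s: v starts -8 m/s; Δx = -8·2 + ½·12·2² = 8 m; v ends 16 m/s.
3–7 s: v starts 16 m/s; Δx = 16·4 + ½·4·4² = 96 m; v ends 32 m/s.
x(7) = -5 + Σ Δx = 96 m.

96 m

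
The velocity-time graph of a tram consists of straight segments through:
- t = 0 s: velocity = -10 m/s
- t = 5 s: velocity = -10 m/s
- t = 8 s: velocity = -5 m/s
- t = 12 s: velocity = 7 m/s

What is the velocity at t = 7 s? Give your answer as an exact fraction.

-20/3 m/s

On 5–8 s the graph is linear from -10 to -5 m/s: v(7) = -10 + (-5 − -10)·(7 − 5)/(8 − 5) = -20/3 m/s.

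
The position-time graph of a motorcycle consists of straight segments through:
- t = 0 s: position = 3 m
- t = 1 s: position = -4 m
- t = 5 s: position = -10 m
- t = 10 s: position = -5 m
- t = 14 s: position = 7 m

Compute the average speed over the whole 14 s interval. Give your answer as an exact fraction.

Average speed = (total path length)/(elapsed time); on a piecewise-linear x-t graph the path length is Σ|Δx|.
0–1 s: |Δx| = |-4 − 3| = 7 m
1–5 s: |Δx| = |-10 − -4| = 6 m
5–10 s: |Δx| = |-5 − -10| = 5 m
10–14 s: |Δx| = |7 − -5| = 12 m
Total path = 30 m; average speed = 30/14 = 15/7 m/s.

15/7 m/s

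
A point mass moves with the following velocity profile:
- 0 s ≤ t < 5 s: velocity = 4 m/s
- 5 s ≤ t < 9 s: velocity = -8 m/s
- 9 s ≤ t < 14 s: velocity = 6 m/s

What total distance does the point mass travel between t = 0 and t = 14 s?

82 m

Distance (not displacement) is the total path length: add the absolute areas under v-t.
0–5 s: |4| × 5 = 20 m
5–9 s: |-8| × 4 = 32 m
9–14 s: |6| × 5 = 30 m
Total distance = 82 m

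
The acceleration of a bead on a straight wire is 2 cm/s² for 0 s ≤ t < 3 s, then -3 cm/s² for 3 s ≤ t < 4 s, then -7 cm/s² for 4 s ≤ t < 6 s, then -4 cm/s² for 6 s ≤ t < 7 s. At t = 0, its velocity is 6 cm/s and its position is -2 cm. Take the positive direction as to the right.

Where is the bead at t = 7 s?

On each constant-a segment, Δv = aΔt and Δx = v₀Δt + ½aΔt²; chain segment to segment.
0–3 s: v starts 6 cm/s; Δx = 6·3 + ½·2·3² = 27 cm; v ends 12 cm/s.
3–4 s: v starts 12 cm/s; Δx = 12·1 + ½·-3·1² = 10.5 cm; v ends 9 cm/s.
4–6 s: v starts 9 cm/s; Δx = 9·2 + ½·-7·2² = 4 cm; v ends -5 cm/s.
6–7 s: v starts -5 cm/s; Δx = -5·1 + ½·-4·1² = -7 cm; v ends -9 cm/s.
x(7) = -2 + Σ Δx = 32.5 cm.

32.5 cm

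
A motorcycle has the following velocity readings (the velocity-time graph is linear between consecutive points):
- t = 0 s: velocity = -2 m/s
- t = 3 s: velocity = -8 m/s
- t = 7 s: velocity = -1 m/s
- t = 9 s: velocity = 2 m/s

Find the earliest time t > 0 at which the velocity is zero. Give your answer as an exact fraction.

v changes sign on 7–9 s (from -1 to 2); the graph is linear there, so v = 0 at t = 7 + (1)·(9 − 7)/(2 − -1) = 23/3 s.

t = 23/3 s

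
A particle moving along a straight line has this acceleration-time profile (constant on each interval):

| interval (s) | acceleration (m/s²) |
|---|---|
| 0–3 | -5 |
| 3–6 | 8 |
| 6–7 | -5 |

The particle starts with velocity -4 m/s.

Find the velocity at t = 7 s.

0 m/s

Δv equals the area under the a-t graph; then v = v₀ + Δv.
0–3 s: -5 × 3 = -15 m/s
3–6 s: 8 × 3 = 24 m/s
6–7 s: -5 × 1 = -5 m/s
Δv = 4 m/s, so v(7) = -4 + (4) = 0 m/s.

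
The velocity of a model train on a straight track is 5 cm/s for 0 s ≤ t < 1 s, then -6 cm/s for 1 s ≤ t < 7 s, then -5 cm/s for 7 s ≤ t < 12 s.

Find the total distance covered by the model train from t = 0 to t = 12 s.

Distance (not displacement) is the total path length: add the absolute areas under v-t.
0–1 s: |5| × 1 = 5 cm
1–7 s: |-6| × 6 = 36 cm
7–12 s: |-5| × 5 = 25 cm
Total distance = 66 cm

66 cm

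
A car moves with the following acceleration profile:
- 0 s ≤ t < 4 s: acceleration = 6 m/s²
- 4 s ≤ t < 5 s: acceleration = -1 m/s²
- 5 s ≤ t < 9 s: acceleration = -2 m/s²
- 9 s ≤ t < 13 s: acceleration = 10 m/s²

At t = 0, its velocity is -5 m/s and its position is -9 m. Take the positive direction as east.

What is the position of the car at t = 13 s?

On each constant-a segment, Δv = aΔt and Δx = v₀Δt + ½aΔt²; chain segment to segment.
0–4 s: v starts -5 m/s; Δx = -5·4 + ½·6·4² = 28 m; v ends 19 m/s.
4–5 s: v starts 19 m/s; Δx = 19·1 + ½·-1·1² = 18.5 m; v ends 18 m/s.
5–9 s: v starts 18 m/s; Δx = 18·4 + ½·-2·4² = 56 m; v ends 10 m/s.
9–13 s: v starts 10 m/s; Δx = 10·4 + ½·10·4² = 120 m; v ends 50 m/s.
x(13) = -9 + Σ Δx = 213.5 m.

213.5 m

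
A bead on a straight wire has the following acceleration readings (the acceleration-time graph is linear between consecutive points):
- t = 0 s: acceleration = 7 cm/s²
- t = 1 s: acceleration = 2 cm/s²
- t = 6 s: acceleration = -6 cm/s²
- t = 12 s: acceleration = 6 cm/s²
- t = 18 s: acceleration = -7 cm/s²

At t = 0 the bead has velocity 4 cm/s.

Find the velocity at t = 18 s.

Δv equals the area under the a-t graph; then v = v₀ + Δv.
0–1 s: ½(7 + 2)(1) = 4.5 cm/s
1–6 s: ½(2 + -6)(5) = -10 cm/s
6–12 s: ½(-6 + 6)(6) = 0 cm/s
12–18 s: ½(6 + -7)(6) = -3 cm/s
Δv = -8.5 cm/s, so v(18) = 4 + (-8.5) = -4.5 cm/s.

-4.5 cm/s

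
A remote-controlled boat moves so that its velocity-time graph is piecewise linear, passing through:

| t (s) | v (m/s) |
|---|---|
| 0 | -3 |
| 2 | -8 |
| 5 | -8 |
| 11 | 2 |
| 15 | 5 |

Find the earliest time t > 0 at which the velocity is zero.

t = 9.8 s

v changes sign on 5–11 s (from -8 to 2); the graph is linear there, so v = 0 at t = 5 + (8)·(11 − 5)/(2 − -8) = 9.8 s.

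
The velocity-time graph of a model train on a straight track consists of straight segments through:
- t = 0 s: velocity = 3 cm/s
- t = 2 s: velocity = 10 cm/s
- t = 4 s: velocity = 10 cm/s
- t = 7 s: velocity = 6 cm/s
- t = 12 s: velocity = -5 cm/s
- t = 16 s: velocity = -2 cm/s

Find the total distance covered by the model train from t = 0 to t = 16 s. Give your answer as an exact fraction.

Distance (not displacement) is the total path length: add the absolute areas under v-t.
0–2 s: |½(3 + 10)(2)| = 13 cm
2–4 s: |10| × 2 = 20 cm
4–7 s: |½(10 + 6)(3)| = 24 cm
7–12 s: v = 0 at t = 107/11 s; triangle areas 90/11 + 125/22 = 305/22 cm
12–16 s: |½(-5 + -2)(4)| = 14 cm
Total distance = 1867/22 cm

1867/22 cm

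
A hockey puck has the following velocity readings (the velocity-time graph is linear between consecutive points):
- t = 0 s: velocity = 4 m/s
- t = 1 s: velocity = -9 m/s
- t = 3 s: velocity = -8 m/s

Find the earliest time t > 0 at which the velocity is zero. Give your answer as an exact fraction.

t = 4/13 s

v changes sign on 0–1 s (from 4 to -9); the graph is linear there, so v = 0 at t = 0 + (-4)·(1 − 0)/(-9 − 4) = 4/13 s.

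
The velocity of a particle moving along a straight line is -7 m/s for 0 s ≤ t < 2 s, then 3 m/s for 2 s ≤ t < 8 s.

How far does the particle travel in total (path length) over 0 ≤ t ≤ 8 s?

Total distance travelled is ∫|v| dt — sum the magnitudes of each area piece.
0–2 s: |-7| × 2 = 14 m
2–8 s: |3| × 6 = 18 m
Total distance = 32 m

32 m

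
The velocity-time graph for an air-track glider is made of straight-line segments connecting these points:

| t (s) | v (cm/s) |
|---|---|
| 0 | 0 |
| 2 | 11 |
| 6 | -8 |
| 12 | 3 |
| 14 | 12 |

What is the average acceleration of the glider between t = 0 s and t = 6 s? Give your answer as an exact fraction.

-4/3 cm/s²

Average acceleration = Δv/Δt = (-8 − 0)/(6 − 0) = -4/3 cm/s².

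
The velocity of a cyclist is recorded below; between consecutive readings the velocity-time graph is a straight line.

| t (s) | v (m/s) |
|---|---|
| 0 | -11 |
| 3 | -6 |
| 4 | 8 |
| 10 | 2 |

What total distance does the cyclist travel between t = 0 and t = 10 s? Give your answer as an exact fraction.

Total distance travelled is ∫|v| dt — sum the magnitudes of each area piece.
0–3 s: |½(-11 + -6)(3)| = 25.5 m
3–4 s: v = 0 at t = 24/7 s; triangle areas 9/7 + 16/7 = 25/7 m
4–10 s: |½(8 + 2)(6)| = 30 m
Total distance = 827/14 m

827/14 m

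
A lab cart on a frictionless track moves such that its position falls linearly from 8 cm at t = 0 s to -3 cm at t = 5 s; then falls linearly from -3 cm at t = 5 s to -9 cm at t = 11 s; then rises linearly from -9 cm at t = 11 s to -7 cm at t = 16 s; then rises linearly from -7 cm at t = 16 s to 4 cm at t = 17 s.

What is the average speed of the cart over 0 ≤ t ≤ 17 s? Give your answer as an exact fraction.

30/17 cm/s

Average speed = (total path length)/(elapsed time); on a piecewise-linear x-t graph the path length is Σ|Δx|.
0–5 s: |Δx| = |-3 − 8| = 11 cm
5–11 s: |Δx| = |-9 − -3| = 6 cm
11–16 s: |Δx| = |-7 − -9| = 2 cm
16–17 s: |Δx| = |4 − -7| = 11 cm
Total path = 30 cm; average speed = 30/17 = 30/17 cm/s.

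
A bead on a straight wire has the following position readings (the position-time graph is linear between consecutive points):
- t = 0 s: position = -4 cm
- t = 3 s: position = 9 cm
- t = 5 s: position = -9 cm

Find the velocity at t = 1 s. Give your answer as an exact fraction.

13/3 cm/s

Velocity is the slope of the x-t graph on 0–3 s: (9 − -4)/(3 − 0) = 13/3 cm/s.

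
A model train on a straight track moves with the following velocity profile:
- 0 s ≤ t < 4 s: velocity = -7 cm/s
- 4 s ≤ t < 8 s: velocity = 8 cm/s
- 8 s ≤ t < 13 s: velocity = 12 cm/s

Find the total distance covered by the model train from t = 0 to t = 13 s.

Distance (not displacement) is the total path length: add the absolute areas under v-t.
0–4 s: |-7| × 4 = 28 cm
4–8 s: |8| × 4 = 32 cm
8–13 s: |12| × 5 = 60 cm
Total distance = 120 cm

120 cm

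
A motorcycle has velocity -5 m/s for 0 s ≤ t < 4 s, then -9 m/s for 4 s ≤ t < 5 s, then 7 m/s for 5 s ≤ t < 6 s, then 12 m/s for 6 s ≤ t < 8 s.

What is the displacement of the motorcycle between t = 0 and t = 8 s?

2 m

Net displacement equals the area under the velocity-time graph (areas below the axis count negative).
0–4 s: -5 × 4 = -20 m
4–5 s: -9 × 1 = -9 m
5–6 s: 7 × 1 = 7 m
6–8 s: 12 × 2 = 24 m
Net displacement = 2 m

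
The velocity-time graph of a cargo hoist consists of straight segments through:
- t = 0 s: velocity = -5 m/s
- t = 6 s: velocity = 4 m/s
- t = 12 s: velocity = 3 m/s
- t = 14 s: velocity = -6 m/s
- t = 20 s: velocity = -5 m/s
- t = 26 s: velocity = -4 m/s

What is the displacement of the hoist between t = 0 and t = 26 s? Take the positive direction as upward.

-45 m

Displacement is the signed area under the v-t curve.
0–6 s: ½(-5 + 4)(6) = -3 m
6–12 s: ½(4 + 3)(6) = 21 m
12–14 s: ½(3 + -6)(2) = -3 m
14–20 s: ½(-6 + -5)(6) = -33 m
20–26 s: ½(-5 + -4)(6) = -27 m
Net displacement = -45 m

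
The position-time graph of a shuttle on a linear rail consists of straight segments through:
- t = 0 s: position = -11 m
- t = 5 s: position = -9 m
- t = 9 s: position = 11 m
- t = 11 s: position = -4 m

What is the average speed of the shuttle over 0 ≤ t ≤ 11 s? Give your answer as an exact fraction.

Average speed = (total path length)/(elapsed time); on a piecewise-linear x-t graph the path length is Σ|Δx|.
0–5 s: |Δx| = |-9 − -11| = 2 m
5–9 s: |Δx| = |11 − -9| = 20 m
9–11 s: |Δx| = |-4 − 11| = 15 m
Total path = 37 m; average speed = 37/11 = 37/11 m/s.

37/11 m/s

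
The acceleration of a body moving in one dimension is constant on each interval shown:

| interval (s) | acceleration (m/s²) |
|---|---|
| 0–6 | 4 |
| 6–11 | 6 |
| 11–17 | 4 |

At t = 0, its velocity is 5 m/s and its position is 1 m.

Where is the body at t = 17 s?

749 m

On each constant-a segment, Δv = aΔt and Δx = v₀Δt + ½aΔt²; chain segment to segment.
0–6 s: v starts 5 m/s; Δx = 5·6 + ½·4·6² = 102 m; v ends 29 m/s.
6–11 s: v starts 29 m/s; Δx = 29·5 + ½·6·5² = 220 m; v ends 59 m/s.
11–17 s: v starts 59 m/s; Δx = 59·6 + ½·4·6² = 426 m; v ends 83 m/s.
x(17) = 1 + Σ Δx = 749 m.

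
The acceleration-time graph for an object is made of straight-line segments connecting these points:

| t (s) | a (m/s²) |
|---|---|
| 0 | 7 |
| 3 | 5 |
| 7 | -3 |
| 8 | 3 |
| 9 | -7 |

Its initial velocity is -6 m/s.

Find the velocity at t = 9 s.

Δv equals the area under the a-t graph; then v = v₀ + Δv.
0–3 s: ½(7 + 5)(3) = 18 m/s
3–7 s: ½(5 + -3)(4) = 4 m/s
7–8 s: ½(-3 + 3)(1) = 0 m/s
8–9 s: ½(3 + -7)(1) = -2 m/s
Δv = 20 m/s, so v(9) = -6 + (20) = 14 m/s.

14 m/s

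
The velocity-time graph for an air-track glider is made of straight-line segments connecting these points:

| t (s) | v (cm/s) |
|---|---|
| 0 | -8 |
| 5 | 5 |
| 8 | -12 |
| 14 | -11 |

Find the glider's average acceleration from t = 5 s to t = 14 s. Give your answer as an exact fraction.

-16/9 cm/s²

Average acceleration = Δv/Δt = (-11 − 5)/(14 − 5) = -16/9 cm/s².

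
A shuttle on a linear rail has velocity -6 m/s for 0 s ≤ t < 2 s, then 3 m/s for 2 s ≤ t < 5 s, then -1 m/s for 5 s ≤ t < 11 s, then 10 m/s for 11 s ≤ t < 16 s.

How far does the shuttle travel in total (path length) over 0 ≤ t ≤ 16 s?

77 m

Total distance travelled is ∫|v| dt — sum the magnitudes of each area piece.
0–2 s: |-6| × 2 = 12 m
2–5 s: |3| × 3 = 9 m
5–11 s: |-1| × 6 = 6 m
11–16 s: |10| × 5 = 50 m
Total distance = 77 m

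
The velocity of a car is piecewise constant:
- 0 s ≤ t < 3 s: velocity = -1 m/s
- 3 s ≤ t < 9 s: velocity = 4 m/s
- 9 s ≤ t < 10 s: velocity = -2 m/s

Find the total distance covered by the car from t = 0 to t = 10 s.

29 m

Total distance travelled is ∫|v| dt — sum the magnitudes of each area piece.
0–3 s: |-1| × 3 = 3 m
3–9 s: |4| × 6 = 24 m
9–10 s: |-2| × 1 = 2 m
Total distance = 29 m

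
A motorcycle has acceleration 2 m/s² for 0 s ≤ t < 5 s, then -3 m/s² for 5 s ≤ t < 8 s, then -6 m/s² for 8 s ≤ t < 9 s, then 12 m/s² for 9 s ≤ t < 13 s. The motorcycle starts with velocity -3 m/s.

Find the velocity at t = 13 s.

40 m/s

Δv equals the area under the a-t graph; then v = v₀ + Δv.
0–5 s: 2 × 5 = 10 m/s
5–8 s: -3 × 3 = -9 m/s
8–9 s: -6 × 1 = -6 m/s
9–13 s: 12 × 4 = 48 m/s
Δv = 43 m/s, so v(13) = -3 + (43) = 40 m/s.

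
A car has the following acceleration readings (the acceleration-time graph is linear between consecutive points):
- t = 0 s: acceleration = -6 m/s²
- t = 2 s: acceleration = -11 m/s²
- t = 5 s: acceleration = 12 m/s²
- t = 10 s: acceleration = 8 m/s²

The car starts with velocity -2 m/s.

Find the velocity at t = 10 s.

Δv equals the area under the a-t graph; then v = v₀ + Δv.
0–2 s: ½(-6 + -11)(2) = -17 m/s
2–5 s: ½(-11 + 12)(3) = 1.5 m/s
5–10 s: ½(12 + 8)(5) = 50 m/s
Δv = 34.5 m/s, so v(10) = -2 + (34.5) = 32.5 m/s.

32.5 m/s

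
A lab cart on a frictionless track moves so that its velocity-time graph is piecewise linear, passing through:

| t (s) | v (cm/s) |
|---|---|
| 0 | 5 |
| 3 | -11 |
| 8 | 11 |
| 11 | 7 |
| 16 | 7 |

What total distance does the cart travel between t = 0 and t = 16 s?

Total distance travelled is ∫|v| dt — sum the magnitudes of each area piece.
0–3 s: v = 0 at t = 0.9375 s; triangle areas 2.34375 + 11.34375 = 13.6875 cm
3–8 s: v = 0 at t = 5.5 s; triangle areas 13.75 + 13.75 = 27.5 cm
8–11 s: |½(11 + 7)(3)| = 27 cm
11–16 s: |7| × 5 = 35 cm
Total distance = 103.1875 cm

103.1875 cm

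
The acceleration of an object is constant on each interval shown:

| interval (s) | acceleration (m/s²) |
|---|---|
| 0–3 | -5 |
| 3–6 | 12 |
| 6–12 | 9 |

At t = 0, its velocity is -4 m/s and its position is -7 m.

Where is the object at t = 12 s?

On each constant-a segment, Δv = aΔt and Δx = v₀Δt + ½aΔt²; chain segment to segment.
0–3 s: v starts -4 m/s; Δx = -4·3 + ½·-5·3² = -34.5 m; v ends -19 m/s.
3–6 s: v starts -19 m/s; Δx = -19·3 + ½·12·3² = -3 m; v ends 17 m/s.
6–12 s: v starts 17 m/s; Δx = 17·6 + ½·9·6² = 264 m; v ends 71 m/s.
x(12) = -7 + Σ Δx = 219.5 m.

219.5 m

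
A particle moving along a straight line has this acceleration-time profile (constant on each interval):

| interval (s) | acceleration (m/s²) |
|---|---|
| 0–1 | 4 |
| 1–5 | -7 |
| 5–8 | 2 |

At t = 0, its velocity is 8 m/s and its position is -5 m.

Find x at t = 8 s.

On each constant-a segment, Δv = aΔt and Δx = v₀Δt + ½aΔt²; chain segment to segment.
0–1 s: v starts 8 m/s; Δx = 8·1 + ½·4·1² = 10 m; v ends 12 m/s.
1–5 s: v starts 12 m/s; Δx = 12·4 + ½·-7·4² = -8 m; v ends -16 m/s.
5–8 s: v starts -16 m/s; Δx = -16·3 + ½·2·3² = -39 m; v ends -10 m/s.
x(8) = -5 + Σ Δx = -42 m.

-42 m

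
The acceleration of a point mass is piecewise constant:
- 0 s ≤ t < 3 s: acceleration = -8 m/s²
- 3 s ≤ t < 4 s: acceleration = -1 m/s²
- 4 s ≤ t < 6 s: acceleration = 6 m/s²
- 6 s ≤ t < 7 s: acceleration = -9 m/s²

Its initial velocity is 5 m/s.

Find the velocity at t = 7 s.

Δv equals the area under the a-t graph; then v = v₀ + Δv.
0–3 s: -8 × 3 = -24 m/s
3–4 s: -1 × 1 = -1 m/s
4–6 s: 6 × 2 = 12 m/s
6–7 s: -9 × 1 = -9 m/s
Δv = -22 m/s, so v(7) = 5 + (-22) = -17 m/s.

-17 m/s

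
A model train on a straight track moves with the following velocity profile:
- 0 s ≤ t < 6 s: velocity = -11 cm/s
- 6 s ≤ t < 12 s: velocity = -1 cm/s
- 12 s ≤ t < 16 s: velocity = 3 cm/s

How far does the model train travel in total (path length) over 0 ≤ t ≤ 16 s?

84 cm

Total distance travelled is ∫|v| dt — sum the magnitudes of each area piece.
0–6 s: |-11| × 6 = 66 cm
6–12 s: |-1| × 6 = 6 cm
12–16 s: |3| × 4 = 12 cm
Total distance = 84 cm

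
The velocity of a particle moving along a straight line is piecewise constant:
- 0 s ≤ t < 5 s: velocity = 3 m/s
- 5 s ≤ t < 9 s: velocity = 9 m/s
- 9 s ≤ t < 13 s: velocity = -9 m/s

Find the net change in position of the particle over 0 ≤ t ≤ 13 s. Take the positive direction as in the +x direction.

15 m

Net displacement equals the area under the velocity-time graph (areas below the axis count negative).
0–5 s: 3 × 5 = 15 m
5–9 s: 9 × 4 = 36 m
9–13 s: -9 × 4 = -36 m
Net displacement = 15 m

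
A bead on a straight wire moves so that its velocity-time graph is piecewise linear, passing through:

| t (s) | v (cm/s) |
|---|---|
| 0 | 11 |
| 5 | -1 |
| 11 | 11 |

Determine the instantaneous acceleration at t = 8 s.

2 cm/s²

Acceleration is the slope of the v-t graph on 5–11 s: (11 − -1)/(11 − 5) = 2 cm/s².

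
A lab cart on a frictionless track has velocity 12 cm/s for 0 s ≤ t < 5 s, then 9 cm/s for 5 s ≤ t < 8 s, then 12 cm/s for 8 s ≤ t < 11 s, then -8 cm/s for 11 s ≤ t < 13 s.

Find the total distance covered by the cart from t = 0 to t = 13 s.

Distance (not displacement) is the total path length: add the absolute areas under v-t.
0–5 s: |12| × 5 = 60 cm
5–8 s: |9| × 3 = 27 cm
8–11 s: |12| × 3 = 36 cm
11–13 s: |-8| × 2 = 16 cm
Total distance = 139 cm

139 cm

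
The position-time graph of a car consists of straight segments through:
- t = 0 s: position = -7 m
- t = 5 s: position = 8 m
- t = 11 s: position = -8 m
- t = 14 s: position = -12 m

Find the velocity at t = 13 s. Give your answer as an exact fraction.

-4/3 m/s

Velocity is the slope of the x-t graph on 11–14 s: (-12 − -8)/(14 − 11) = -4/3 m/s.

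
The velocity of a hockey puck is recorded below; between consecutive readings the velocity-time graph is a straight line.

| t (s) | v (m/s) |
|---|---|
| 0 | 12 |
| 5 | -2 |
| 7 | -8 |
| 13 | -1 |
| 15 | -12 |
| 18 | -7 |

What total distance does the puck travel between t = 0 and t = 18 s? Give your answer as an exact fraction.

Distance (not displacement) is the total path length: add the absolute areas under v-t.
0–5 s: v = 0 at t = 30/7 s; triangle areas 180/7 + 5/7 = 185/7 m
5–7 s: |½(-2 + -8)(2)| = 10 m
7–13 s: |½(-8 + -1)(6)| = 27 m
13–15 s: |½(-1 + -12)(2)| = 13 m
15–18 s: |½(-12 + -7)(3)| = 28.5 m
Total distance = 1469/14 m

1469/14 m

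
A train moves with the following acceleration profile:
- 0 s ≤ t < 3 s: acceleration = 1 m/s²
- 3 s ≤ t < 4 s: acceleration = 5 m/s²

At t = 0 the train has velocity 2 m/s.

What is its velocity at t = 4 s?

Δv equals the area under the a-t graph; then v = v₀ + Δv.
0–3 s: 1 × 3 = 3 m/s
3–4 s: 5 × 1 = 5 m/s
Δv = 8 m/s, so v(4) = 2 + (8) = 10 m/s.

10 m/s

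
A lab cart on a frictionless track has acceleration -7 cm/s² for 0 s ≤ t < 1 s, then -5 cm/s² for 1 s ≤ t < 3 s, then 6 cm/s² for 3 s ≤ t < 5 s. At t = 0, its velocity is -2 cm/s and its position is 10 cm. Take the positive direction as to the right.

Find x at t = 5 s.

-49.5 cm

On each constant-a segment, Δv = aΔt and Δx = v₀Δt + ½aΔt²; chain segment to segment.
0–1 s: v starts -2 cm/s; Δx = -2·1 + ½·-7·1² = -5.5 cm; v ends -9 cm/s.
1–3 s: v starts -9 cm/s; Δx = -9·2 + ½·-5·2² = -28 cm; v ends -19 cm/s.
3–5 s: v starts -19 cm/s; Δx = -19·2 + ½·6·2² = -26 cm; v ends -7 cm/s.
x(5) = 10 + Σ Δx = -49.5 cm.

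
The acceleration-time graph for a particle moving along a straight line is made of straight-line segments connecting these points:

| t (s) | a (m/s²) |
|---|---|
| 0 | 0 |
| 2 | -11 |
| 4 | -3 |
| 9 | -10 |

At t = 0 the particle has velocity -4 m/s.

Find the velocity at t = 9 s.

Δv equals the area under the a-t graph; then v = v₀ + Δv.
0–2 s: ½(0 + -11)(2) = -11 m/s
2–4 s: ½(-11 + -3)(2) = -14 m/s
4–9 s: ½(-3 + -10)(5) = -32.5 m/s
Δv = -57.5 m/s, so v(9) = -4 + (-57.5) = -61.5 m/s.

-61.5 m/s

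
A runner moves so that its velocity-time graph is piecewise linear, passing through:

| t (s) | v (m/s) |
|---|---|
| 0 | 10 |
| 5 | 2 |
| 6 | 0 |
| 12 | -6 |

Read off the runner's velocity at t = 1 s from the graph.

On 0–5 s the graph is linear from 10 to 2 m/s: v(1) = 10 + (2 − 10)·(1 − 0)/(5 − 0) = 8.4 m/s.

8.4 m/s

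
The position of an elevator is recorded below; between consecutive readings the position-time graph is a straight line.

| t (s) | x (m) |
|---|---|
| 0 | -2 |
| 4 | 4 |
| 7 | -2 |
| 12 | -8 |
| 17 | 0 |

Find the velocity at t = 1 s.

1.5 m/s

Velocity is the slope of the x-t graph on 0–4 s: (4 − -2)/(4 − 0) = 1.5 m/s.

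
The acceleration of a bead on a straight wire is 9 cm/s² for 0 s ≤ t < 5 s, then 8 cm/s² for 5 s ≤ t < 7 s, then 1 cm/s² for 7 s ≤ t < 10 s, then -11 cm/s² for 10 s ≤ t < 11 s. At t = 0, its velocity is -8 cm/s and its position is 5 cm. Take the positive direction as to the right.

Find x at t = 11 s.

On each constant-a segment, Δv = aΔt and Δx = v₀Δt + ½aΔt²; chain segment to segment.
0–5 s: v starts -8 cm/s; Δx = -8·5 + ½·9·5² = 72.5 cm; v ends 37 cm/s.
5–7 s: v starts 37 cm/s; Δx = 37·2 + ½·8·2² = 90 cm; v ends 53 cm/s.
7–10 s: v starts 53 cm/s; Δx = 53·3 + ½·1·3² = 163.5 cm; v ends 56 cm/s.
10–11 s: v starts 56 cm/s; Δx = 56·1 + ½·-11·1² = 50.5 cm; v ends 45 cm/s.
x(11) = 5 + Σ Δx = 381.5 cm.

381.5 cm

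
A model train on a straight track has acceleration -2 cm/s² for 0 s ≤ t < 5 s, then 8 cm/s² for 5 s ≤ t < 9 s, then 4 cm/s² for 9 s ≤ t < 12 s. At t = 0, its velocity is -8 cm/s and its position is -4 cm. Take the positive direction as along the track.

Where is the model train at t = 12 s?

On each constant-a segment, Δv = aΔt and Δx = v₀Δt + ½aΔt²; chain segment to segment.
0–5 s: v starts -8 cm/s; Δx = -8·5 + ½·-2·5² = -65 cm; v ends -18 cm/s.
5–9 s: v starts -18 cm/s; Δx = -18·4 + ½·8·4² = -8 cm; v ends 14 cm/s.
9–12 s: v starts 14 cm/s; Δx = 14·3 + ½·4·3² = 60 cm; v ends 26 cm/s.
x(12) = -4 + Σ Δx = -17 cm.

-17 cm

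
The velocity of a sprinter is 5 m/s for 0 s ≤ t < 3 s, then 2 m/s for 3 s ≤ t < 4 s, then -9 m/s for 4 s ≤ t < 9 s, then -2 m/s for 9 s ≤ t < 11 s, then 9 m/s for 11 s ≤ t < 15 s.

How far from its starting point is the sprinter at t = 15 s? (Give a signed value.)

4 m

Displacement is the signed area under the v-t curve.
0–3 s: 5 × 3 = 15 m
3–4 s: 2 × 1 = 2 m
4–9 s: -9 × 5 = -45 m
9–11 s: -2 × 2 = -4 m
11–15 s: 9 × 4 = 36 m
Net displacement = 4 m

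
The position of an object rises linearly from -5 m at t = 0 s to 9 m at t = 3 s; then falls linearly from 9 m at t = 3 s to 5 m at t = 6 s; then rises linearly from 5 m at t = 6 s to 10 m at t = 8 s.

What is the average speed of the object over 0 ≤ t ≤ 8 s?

Average speed = (total path length)/(elapsed time); on a piecewise-linear x-t graph the path length is Σ|Δx|.
0–3 s: |Δx| = |9 − -5| = 14 m
3–6 s: |Δx| = |5 − 9| = 4 m
6–8 s: |Δx| = |10 − 5| = 5 m
Total path = 23 m; average speed = 23/8 = 2.875 m/s.

2.875 m/s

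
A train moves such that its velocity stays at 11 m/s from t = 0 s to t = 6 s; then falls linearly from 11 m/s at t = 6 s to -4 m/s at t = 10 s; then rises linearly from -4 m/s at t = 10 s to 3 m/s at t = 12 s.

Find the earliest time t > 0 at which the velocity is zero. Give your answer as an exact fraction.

t = 134/15 s

v changes sign on 6–10 s (from 11 to -4); the graph is linear there, so v = 0 at t = 6 + (-11)·(10 − 6)/(-4 − 11) = 134/15 s.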